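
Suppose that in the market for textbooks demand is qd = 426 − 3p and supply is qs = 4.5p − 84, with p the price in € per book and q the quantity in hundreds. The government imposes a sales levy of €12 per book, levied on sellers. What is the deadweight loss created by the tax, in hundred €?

Deadweight loss = €129.6 hundred.

Without the tax, 426 − 3p = 4.5p − 84 gives 7.5p = 510, so p* = €68 and q* = 222.
With the tax collected from sellers, supply shifts: qs = 4.5(p − 12) − 84.
New equilibrium: consumers pay €75.2, sellers receive €63.2, q = 200.4. (Wedge: pb − ps = 12.)
Quantity falls by |ΔQ| = |222 − 200.4| = 21.6.
DWL = ½ · t · |ΔQ| = ½ · 12 · 21.6 = €129.6.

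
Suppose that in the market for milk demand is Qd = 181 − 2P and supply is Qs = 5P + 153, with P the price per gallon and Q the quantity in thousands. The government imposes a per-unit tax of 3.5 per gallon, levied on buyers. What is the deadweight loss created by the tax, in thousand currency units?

Deadweight loss = 8.75 thousand.

Without the tax, 181 − 2P = 5P + 153 gives 7P = 28, so P* = 4 and Q* = 173.
With the tax collected from buyers, demand (in seller-price terms) shifts: Qd = 181 − 2(P + 3.5).
Solving gives Q = 168 with buyers paying 6.5 and sellers receiving 3 (the 3.5 wedge).
Quantity falls by |ΔQ| = |173 − 168| = 5.
DWL = ½ · t · |ΔQ| = ½ · 3.5 · 5 = 8.75.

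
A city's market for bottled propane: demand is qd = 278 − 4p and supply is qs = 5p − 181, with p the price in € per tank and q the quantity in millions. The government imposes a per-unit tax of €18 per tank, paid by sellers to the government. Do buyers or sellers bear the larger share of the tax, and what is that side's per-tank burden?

Buyers bear the larger share: €10 per tank.

Without the tax, 278 − 4p = 5p − 181 gives 9p = 459, so p* = €51 and q* = 74.
With the tax collected from sellers, supply shifts: qs = 5(p − 18) − 181.
New equilibrium: buyers pay €61, sellers receive €43, q = 34. (Wedge: pb − ps = 18.)
Per-tank burden: buyers €10, sellers €8.
Buyers take the larger share because demand is less price-elastic here (demand slope 4 vs supply slope 5).
The less price-elastic side of the market bears the larger share of a per-unit tax.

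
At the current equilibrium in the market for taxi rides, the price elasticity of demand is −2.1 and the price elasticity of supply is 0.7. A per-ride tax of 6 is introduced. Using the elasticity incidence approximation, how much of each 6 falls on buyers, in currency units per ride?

Buyers bear ≈ 1.5 per ride.

Incidence ratio: buyers' share ≈ εs / (εs + |εd|) = 0.7 / (0.7 + 2.1) = 0.25.
So buyers bear ≈ 0.25 × 6 = 1.5; producers bear 4.5.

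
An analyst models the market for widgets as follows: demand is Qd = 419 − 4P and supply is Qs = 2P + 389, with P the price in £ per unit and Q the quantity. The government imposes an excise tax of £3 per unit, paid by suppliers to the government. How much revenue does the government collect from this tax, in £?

Tax revenue = £1185.

Before the tax: set 419 − 4P = 2P + 389 → P* = £5, Q* = 399.
With the tax collected from suppliers, supply shifts: Qs = 2(P − 3) + 389.
Solving gives Q = 395 with buyers paying £6 and suppliers receiving £3 (the £3 wedge).
Revenue = t · Q = 3 · 395 = £1185.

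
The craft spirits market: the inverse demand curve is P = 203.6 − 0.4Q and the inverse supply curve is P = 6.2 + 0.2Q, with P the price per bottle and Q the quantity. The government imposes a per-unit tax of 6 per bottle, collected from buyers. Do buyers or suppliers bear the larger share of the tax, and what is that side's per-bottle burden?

Inverting to Q(P) form: Qd = 509 − 2.5P; Qs = 5P − 31.
Without the tax, 509 − 2.5P = 5P − 31 gives 7.5P = 540, so P* = 72 and Q* = 329.
With the tax collected from buyers, demand (in seller-price terms) shifts: Qd = 509 − 2.5(P + 6).
New equilibrium: buyers pay 76, suppliers receive 70, Q = 319. (Wedge: Pb − Ps = 6.)
Per-bottle burden: buyers 4, suppliers 2.
Buyers take the larger share because demand is less price-elastic here (demand slope 2.5 vs supply slope 5).

Buyers bear the larger share: 4 per bottle.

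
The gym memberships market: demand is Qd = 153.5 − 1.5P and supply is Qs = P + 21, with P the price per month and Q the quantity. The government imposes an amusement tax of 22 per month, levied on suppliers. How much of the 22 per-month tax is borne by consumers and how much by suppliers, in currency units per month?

Consumers bear 8.8 per month; suppliers bear 13.2 per month.

Before the tax: set 153.5 − 1.5P = P + 21 → P* = 53, Q* = 74.
With the tax collected from suppliers, supply shifts: Qs = (P − 22) + 21.
Solving gives Q = 60.8 with consumers paying 61.8 and suppliers receiving 39.8 (the 22 wedge).
Burden on consumers: 8.8; on suppliers: 13.2. (They sum to 22.)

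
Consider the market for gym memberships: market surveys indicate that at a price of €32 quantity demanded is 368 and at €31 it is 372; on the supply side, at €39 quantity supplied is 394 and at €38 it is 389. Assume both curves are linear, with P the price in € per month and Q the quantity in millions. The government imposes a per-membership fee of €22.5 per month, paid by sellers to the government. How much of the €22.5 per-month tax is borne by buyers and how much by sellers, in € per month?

Demand slope: (372 − 368)/(31 − 32) = -4, so Qd = 496 − 4P.
Supply slope: (389 − 394)/(38 − 39) = 5, so Qs = 5P + 199.
Before the tax: set 496 − 4P = 5P + 199 → P* = €33, Q* = 364.
With the tax collected from sellers, supply shifts: Qs = 5(P − 22.5) + 199.
Solving gives Q = 314 with buyers paying €45.5 and sellers receiving €23 (the €22.5 wedge).
Burden on buyers: €12.5; on sellers: €10. (They sum to €22.5.)
The less price-elastic side of the market bears the larger share of a per-unit tax.

Buyers bear €12.5 per month; sellers bear €10 per month.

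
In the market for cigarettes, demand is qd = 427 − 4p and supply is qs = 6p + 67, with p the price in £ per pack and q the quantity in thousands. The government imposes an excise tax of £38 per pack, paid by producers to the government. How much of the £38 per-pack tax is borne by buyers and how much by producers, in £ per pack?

Before the tax: set 427 − 4p = 6p + 67 → p* = £36, q* = 283.
With the tax collected from producers, supply shifts: qs = 6(p − 38) + 67.
Solving gives q = 191.8 with buyers paying £58.8 and producers receiving £20.8 (the £38 wedge).
Burden on buyers: £22.8; on producers: £15.2. (They sum to £38.)

Buyers bear £22.8 per pack; producers bear £15.2 per pack.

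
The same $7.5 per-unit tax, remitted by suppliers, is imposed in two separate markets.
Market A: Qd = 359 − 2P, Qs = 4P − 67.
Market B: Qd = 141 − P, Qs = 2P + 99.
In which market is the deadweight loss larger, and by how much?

Market A: pre-tax P* = $71, Q* = 217; post-tax Q = 207; deadweight loss = $37.5.
Market B: pre-tax P* = $14, Q* = 127; post-tax Q = 122; deadweight loss = $18.75.
Difference: $37.5 vs $18.75 → market A is larger by $18.75.

Market A, by $18.75.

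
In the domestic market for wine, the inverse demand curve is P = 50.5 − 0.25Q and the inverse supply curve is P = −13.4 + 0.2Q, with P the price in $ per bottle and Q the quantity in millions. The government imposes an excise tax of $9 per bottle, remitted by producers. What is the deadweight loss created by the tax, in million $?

Deadweight loss = $90 million.

Inverting to Q(P) form: Qd = 202 − 4P; Qs = 5P + 67.
Without the tax, 202 − 4P = 5P + 67 gives 9P = 135, so P* = $15 and Q* = 142.
With the tax collected from producers, supply shifts: Qs = 5(P − 9) + 67.
New equilibrium: consumers pay $20, producers receive $11, Q = 122. (Wedge: Pb − Ps = 9.)
Quantity falls by |ΔQ| = |142 − 122| = 20.
DWL = ½ · t · |ΔQ| = ½ · 9 · 20 = $90.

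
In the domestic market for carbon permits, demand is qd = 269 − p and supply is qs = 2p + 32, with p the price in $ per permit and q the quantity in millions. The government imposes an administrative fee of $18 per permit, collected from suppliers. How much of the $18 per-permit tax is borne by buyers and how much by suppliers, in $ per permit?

Without the tax, 269 − p = 2p + 32 gives 3p = 237, so p* = $79 and q* = 190.
With the tax collected from suppliers, supply shifts: qs = 2(p − 18) + 32.
Solving gives q = 178 with buyers paying $91 and suppliers receiving $73 (the $18 wedge).
Burden on buyers: $12; on suppliers: $6. (They sum to $18.)
The less price-elastic side of the market bears the larger share of a per-unit tax.

Buyers bear $12 per permit; suppliers bear $6 per permit.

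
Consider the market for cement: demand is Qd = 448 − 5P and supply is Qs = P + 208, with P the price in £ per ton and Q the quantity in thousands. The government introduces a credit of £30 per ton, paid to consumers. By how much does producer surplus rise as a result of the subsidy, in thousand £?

Producer surplus rises by £6512.5 thousand.

Before the subsidy: set 448 − 5P = P + 208 → P* = £40, Q* = 248.
With a per-unit subsidy paid to consumers, each effectively pays P − 30, so demand becomes Qd = 448 − 5(P − 30).
Solving gives Q = 273 with consumers paying £35 and sellers receiving £65 (the £30 wedge).
ΔPS is the trapezoid between Q = 273 and Q = 248 of height £25: ½ · (248 + 273) · 25 = £6512.5.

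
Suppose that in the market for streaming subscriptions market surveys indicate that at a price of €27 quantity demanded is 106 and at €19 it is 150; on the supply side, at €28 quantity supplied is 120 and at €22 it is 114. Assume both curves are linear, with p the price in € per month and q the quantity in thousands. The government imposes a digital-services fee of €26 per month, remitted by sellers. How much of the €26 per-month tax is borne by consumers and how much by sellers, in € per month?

Consumers bear €4 per month; sellers bear €22 per month.

Demand slope: (150 − 106)/(19 − 27) = -5.5, so qd = 254.5 − 5.5p.
Supply slope: (114 − 120)/(22 − 28) = 1, so qs = p + 92.
Before the tax: set 254.5 − 5.5p = p + 92 → p* = €25, q* = 117.
With the tax collected from sellers, supply shifts: qs = (p − 26) + 92.
New equilibrium: consumers pay €29, sellers receive €3, q = 95. (Wedge: pb − ps = 26.)
Burden on consumers: €4; on sellers: €22. (They sum to €26.)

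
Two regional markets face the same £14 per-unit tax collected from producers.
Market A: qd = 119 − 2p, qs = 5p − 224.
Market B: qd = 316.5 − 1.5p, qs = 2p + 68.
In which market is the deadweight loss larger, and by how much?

Market A: pre-tax p* = £49, q* = 21; post-tax q = 1; deadweight loss = £140.
Market B: pre-tax p* = £71, q* = 210; post-tax q = 198; deadweight loss = £84.
Difference: £140 vs £84 → market A is larger by £56.

Market A, by £56.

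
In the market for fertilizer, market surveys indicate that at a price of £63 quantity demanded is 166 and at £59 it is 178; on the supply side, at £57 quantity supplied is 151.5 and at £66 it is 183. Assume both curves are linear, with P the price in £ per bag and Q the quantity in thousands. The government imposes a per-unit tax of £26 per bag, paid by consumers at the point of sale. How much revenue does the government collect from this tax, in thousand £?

Tax revenue = £3302 thousand.

Demand slope: (178 − 166)/(59 − 63) = -3, so Qd = 355 − 3P.
Supply slope: (183 − 151.5)/(66 − 57) = 3.5, so Qs = 3.5P − 48.
Without the tax, 355 − 3P = 3.5P − 48 gives 6.5P = 403, so P* = £62 and Q* = 169.
With the tax collected from consumers, demand (in seller-price terms) shifts: Qd = 355 − 3(P + 26).
Solving gives Q = 127 with consumers paying £76 and producers receiving £50 (the £26 wedge).
Revenue = t · Q = 26 · 127 = £3302.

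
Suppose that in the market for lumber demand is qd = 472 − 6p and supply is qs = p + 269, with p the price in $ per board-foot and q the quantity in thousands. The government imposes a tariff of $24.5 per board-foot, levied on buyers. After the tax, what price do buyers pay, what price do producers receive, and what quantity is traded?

Before the tax: set 472 − 6p = p + 269 → p* = $29, q* = 298.
With the tax collected from buyers, demand (in seller-price terms) shifts: qd = 472 − 6(p + 24.5).
New equilibrium: buyers pay $32.5, producers receive $8, q = 277. (Wedge: pb − ps = 24.5.)

Buyers pay $32.5; producers receive $8; quantity = 277.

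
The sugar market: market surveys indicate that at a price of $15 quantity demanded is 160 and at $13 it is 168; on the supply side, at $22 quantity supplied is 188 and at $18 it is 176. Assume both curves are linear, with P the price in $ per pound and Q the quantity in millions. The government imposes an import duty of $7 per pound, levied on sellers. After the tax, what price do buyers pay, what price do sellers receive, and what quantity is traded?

Buyers pay $17; sellers receive $10; quantity = 152.

Demand slope: (168 − 160)/(13 − 15) = -4, so Qd = 220 − 4P.
Supply slope: (176 − 188)/(18 − 22) = 3, so Qs = 3P + 122.
Without the tax, 220 − 4P = 3P + 122 gives 7P = 98, so P* = $14 and Q* = 164.
With the tax collected from sellers, supply shifts: Qs = 3(P − 7) + 122.
New equilibrium: buyers pay $17, sellers receive $10, Q = 152. (Wedge: Pb − Ps = 7.)
The less price-elastic side of the market bears the larger share of a per-unit tax.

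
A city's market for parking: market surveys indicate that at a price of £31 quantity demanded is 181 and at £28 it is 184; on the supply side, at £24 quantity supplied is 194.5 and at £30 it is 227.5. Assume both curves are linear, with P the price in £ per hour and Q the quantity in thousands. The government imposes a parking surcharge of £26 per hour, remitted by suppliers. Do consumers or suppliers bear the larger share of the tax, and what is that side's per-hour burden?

Demand slope: (184 − 181)/(28 − 31) = -1, so Qd = 212 − P.
Supply slope: (227.5 − 194.5)/(30 − 24) = 5.5, so Qs = 5.5P + 62.5.
Before the tax: set 212 − P = 5.5P + 62.5 → P* = £23, Q* = 189.
With the tax collected from suppliers, supply shifts: Qs = 5.5(P − 26) + 62.5.
Solving gives Q = 167 with consumers paying £45 and suppliers receiving £19 (the £26 wedge).
Per-hour burden: consumers £22, suppliers £4.
Consumers take the larger share because demand is less price-elastic here (demand slope 1 vs supply slope 5.5).
The less price-elastic side of the market bears the larger share of a per-unit tax.

Consumers bear the larger share: £22 per hour.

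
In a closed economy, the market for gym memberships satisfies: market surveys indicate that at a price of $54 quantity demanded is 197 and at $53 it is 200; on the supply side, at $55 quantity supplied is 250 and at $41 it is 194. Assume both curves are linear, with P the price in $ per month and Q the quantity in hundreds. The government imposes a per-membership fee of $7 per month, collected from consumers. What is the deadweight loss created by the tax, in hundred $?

Demand slope: (200 − 197)/(53 − 54) = -3, so Qd = 359 − 3P.
Supply slope: (194 − 250)/(41 − 55) = 4, so Qs = 4P + 30.
Before the tax: set 359 − 3P = 4P + 30 → P* = $47, Q* = 218.
With the tax collected from consumers, demand (in seller-price terms) shifts: Qd = 359 − 3(P + 7).
Solving gives Q = 206 with consumers paying $51 and sellers receiving $44 (the $7 wedge).
Quantity falls by |ΔQ| = |218 − 206| = 12.
DWL = ½ · t · |ΔQ| = ½ · 7 · 12 = $42.

Deadweight loss = $42 hundred.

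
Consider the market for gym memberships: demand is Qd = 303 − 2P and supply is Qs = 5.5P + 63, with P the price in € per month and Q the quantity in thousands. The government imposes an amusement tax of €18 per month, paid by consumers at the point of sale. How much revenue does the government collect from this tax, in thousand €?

Tax revenue = €3826.8 thousand.

Before the tax: set 303 − 2P = 5.5P + 63 → P* = €32, Q* = 239.
With the tax collected from consumers, demand (in seller-price terms) shifts: Qd = 303 − 2(P + 18).
New equilibrium: consumers pay €45.2, producers receive €27.2, Q = 212.6. (Wedge: Pb − Ps = 18.)
Revenue = t · Q = 18 · 212.6 = €3826.8.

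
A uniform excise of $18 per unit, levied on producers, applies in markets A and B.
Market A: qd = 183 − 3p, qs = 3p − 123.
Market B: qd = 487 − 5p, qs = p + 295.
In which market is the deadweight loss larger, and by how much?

Market A, by $108.

Market A: pre-tax p* = $51, q* = 30; post-tax q = 3; deadweight loss = $243.
Market B: pre-tax p* = $32, q* = 327; post-tax q = 312; deadweight loss = $135.
Difference: $243 vs $135 → market A is larger by $108.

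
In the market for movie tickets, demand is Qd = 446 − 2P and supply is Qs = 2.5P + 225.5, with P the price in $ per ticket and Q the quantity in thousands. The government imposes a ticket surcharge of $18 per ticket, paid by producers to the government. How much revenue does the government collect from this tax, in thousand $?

Before the tax: set 446 − 2P = 2.5P + 225.5 → P* = $49, Q* = 348.
With the tax collected from producers, supply shifts: Qs = 2.5(P − 18) + 225.5.
Solving gives Q = 328 with consumers paying $59 and producers receiving $41 (the $18 wedge).
Revenue = t · Q = 18 · 328 = $5904.

Tax revenue = $5904 thousand.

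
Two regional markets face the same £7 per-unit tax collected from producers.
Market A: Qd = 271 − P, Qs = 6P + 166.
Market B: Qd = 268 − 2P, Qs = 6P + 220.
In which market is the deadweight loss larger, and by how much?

Market A: pre-tax P* = £15, Q* = 256; post-tax Q = 250; deadweight loss = £21.
Market B: pre-tax P* = £6, Q* = 256; post-tax Q = 245.5; deadweight loss = £36.75.
Difference: £21 vs £36.75 → market B is larger by £15.75.

Market B, by £15.75.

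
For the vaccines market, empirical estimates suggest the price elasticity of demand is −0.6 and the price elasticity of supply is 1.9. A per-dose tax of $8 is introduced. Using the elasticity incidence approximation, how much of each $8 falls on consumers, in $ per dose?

Consumers bear ≈ $6.08 per dose.

Incidence ratio: consumers' share ≈ εs / (εs + |εd|) = 1.9 / (1.9 + 0.6) = 0.76.
So consumers bear ≈ 0.76 × $8 = $6.08; producers bear $1.92.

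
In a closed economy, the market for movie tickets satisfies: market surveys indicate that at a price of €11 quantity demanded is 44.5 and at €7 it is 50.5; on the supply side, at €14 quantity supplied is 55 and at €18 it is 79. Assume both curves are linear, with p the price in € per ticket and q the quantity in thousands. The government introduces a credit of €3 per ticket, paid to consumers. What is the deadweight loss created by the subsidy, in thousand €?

Demand slope: (50.5 − 44.5)/(7 − 11) = -1.5, so qd = 61 − 1.5p.
Supply slope: (79 − 55)/(18 − 14) = 6, so qs = 6p − 29.
Without the subsidy, 61 − 1.5p = 6p − 29 gives 7.5p = 90, so p* = €12 and q* = 43.
With a per-unit subsidy paid to consumers, each effectively pays p − 3, so demand becomes qd = 61 − 1.5(p − 3).
Solving gives q = 46.6 with consumers paying €9.6 and suppliers receiving €12.6 (the €3 wedge).
Quantity rises by |ΔQ| = |43 − 46.6| = 3.6.
DWL = ½ · t · |ΔQ| = ½ · 3 · 3.6 = €5.4.

Deadweight loss = €5.4 thousand.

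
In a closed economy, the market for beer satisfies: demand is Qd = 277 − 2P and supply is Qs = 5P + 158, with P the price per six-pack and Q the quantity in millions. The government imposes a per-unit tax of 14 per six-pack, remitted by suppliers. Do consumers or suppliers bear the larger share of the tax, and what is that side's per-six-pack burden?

Before the tax: set 277 − 2P = 5P + 158 → P* = 17, Q* = 243.
With the tax collected from suppliers, supply shifts: Qs = 5(P − 14) + 158.
New equilibrium: consumers pay 27, suppliers receive 13, Q = 223. (Wedge: Pb − Ps = 14.)
Per-six-pack burden: consumers 10, suppliers 4.
Consumers take the larger share because demand is less price-elastic here (demand slope 2 vs supply slope 5).
The less price-elastic side of the market bears the larger share of a per-unit tax.

Consumers bear the larger share: 10 per six-pack.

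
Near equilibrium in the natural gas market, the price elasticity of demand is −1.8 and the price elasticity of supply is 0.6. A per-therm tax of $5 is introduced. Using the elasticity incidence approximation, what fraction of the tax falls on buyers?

Incidence ratio: buyers' share ≈ εs / (εs + |εd|) = 0.6 / (0.6 + 1.8) = 0.25.
Supply is the less elastic side, so buyers bear the smaller share.

Buyers' share ≈ 0.25.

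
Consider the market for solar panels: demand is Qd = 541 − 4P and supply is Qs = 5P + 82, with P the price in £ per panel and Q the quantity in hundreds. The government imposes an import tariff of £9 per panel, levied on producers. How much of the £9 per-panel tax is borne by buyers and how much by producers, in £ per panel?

Without the tax, 541 − 4P = 5P + 82 gives 9P = 459, so P* = £51 and Q* = 337.
With the tax collected from producers, supply shifts: Qs = 5(P − 9) + 82.
Solving gives Q = 317 with buyers paying £56 and producers receiving £47 (the £9 wedge).
Burden on buyers: £5; on producers: £4. (They sum to £9.)

Buyers bear £5 per panel; producers bear £4 per panel.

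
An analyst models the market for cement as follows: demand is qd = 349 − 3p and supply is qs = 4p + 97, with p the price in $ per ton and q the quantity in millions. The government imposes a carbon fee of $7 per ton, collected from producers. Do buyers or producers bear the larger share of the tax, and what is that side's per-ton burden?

Buyers bear the larger share: $4 per ton.

Before the tax: set 349 − 3p = 4p + 97 → p* = $36, q* = 241.
With the tax collected from producers, supply shifts: qs = 4(p − 7) + 97.
Solving gives q = 229 with buyers paying $40 and producers receiving $33 (the $7 wedge).
Per-ton burden: buyers $4, producers $3.
Buyers take the larger share because demand is less price-elastic here (demand slope 3 vs supply slope 4).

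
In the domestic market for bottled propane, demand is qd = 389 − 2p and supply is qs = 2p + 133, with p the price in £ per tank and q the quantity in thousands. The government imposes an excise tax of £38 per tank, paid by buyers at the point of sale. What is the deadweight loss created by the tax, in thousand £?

Before the tax: set 389 − 2p = 2p + 133 → p* = £64, q* = 261.
With the tax collected from buyers, demand (in seller-price terms) shifts: qd = 389 − 2(p + 38).
New equilibrium: buyers pay £83, suppliers receive £45, q = 223. (Wedge: pb − ps = 38.)
Quantity falls by |ΔQ| = |261 − 223| = 38.
DWL = ½ · t · |ΔQ| = ½ · 38 · 38 = £722.

Deadweight loss = £722 thousand.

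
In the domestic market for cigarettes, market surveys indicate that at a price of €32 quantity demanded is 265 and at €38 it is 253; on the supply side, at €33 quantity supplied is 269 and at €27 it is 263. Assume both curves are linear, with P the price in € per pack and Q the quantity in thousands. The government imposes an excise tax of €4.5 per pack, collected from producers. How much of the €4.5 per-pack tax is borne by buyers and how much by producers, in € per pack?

Buyers bear €1.5 per pack; producers bear €3 per pack.

Demand slope: (253 − 265)/(38 − 32) = -2, so Qd = 329 − 2P.
Supply slope: (263 − 269)/(27 − 33) = 1, so Qs = P + 236.
Before the tax: set 329 − 2P = P + 236 → P* = €31, Q* = 267.
With the tax collected from producers, supply shifts: Qs = (P − 4.5) + 236.
Solving gives Q = 264 with buyers paying €32.5 and producers receiving €28 (the €4.5 wedge).
Burden on buyers: €1.5; on producers: €3. (They sum to €4.5.)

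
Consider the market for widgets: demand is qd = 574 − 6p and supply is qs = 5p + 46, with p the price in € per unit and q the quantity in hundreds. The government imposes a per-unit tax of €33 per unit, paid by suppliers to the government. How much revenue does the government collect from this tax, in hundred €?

Tax revenue = €6468 hundred.

Before the tax: set 574 − 6p = 5p + 46 → p* = €48, q* = 286.
With the tax collected from suppliers, supply shifts: qs = 5(p − 33) + 46.
New equilibrium: buyers pay €63, suppliers receive €30, q = 196. (Wedge: pb − ps = 33.)
Revenue = t · Q = 33 · 196 = €6468.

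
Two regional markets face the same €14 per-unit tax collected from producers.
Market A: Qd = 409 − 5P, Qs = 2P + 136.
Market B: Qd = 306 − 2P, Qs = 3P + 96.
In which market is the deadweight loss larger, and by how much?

Market A: pre-tax P* = €39, Q* = 214; post-tax Q = 194; deadweight loss = €140.
Market B: pre-tax P* = €42, Q* = 222; post-tax Q = 205.2; deadweight loss = €117.6.
Difference: €140 vs €117.6 → market A is larger by €22.4.

Market A, by €22.4.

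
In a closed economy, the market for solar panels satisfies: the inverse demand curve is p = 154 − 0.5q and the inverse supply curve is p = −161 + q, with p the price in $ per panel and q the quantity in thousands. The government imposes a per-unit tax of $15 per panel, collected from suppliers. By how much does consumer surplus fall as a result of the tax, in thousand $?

Consumer surplus falls by $1025 thousand.

Rewrite in direct form: qd = 308 − 2p and qs = p + 161.
Without the tax, 308 − 2p = p + 161 gives 3p = 147, so p* = $49 and q* = 210.
With the tax collected from suppliers, supply shifts: qs = (p − 15) + 161.
Solving gives q = 200 with consumers paying $54 and suppliers receiving $39 (the $15 wedge).
ΔCS is the trapezoid between Q = 200 and Q = 210 of height $5: ½ · (210 + 200) · 5 = $1025.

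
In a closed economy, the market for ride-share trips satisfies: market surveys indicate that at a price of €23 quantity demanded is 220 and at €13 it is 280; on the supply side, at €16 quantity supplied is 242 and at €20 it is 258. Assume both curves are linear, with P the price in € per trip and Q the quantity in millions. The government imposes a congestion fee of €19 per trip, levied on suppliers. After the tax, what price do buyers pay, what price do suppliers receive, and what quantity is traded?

Demand slope: (280 − 220)/(13 − 23) = -6, so Qd = 358 − 6P.
Supply slope: (258 − 242)/(20 − 16) = 4, so Qs = 4P + 178.
Without the tax, 358 − 6P = 4P + 178 gives 10P = 180, so P* = €18 and Q* = 250.
With the tax collected from suppliers, supply shifts: Qs = 4(P − 19) + 178.
Solving gives Q = 204.4 with buyers paying €25.6 and suppliers receiving €6.6 (the €19 wedge).
The less price-elastic side of the market bears the larger share of a per-unit tax.

Buyers pay €25.6; suppliers receive €6.6; quantity = 204.4.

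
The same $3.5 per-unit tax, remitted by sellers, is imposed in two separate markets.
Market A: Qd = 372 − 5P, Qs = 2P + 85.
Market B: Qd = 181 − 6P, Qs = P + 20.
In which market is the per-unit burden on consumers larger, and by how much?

Market A: pre-tax P* = $41, Q* = 167; post-tax Q = 162; per-unit burden on consumers = $1.
Market B: pre-tax P* = $23, Q* = 43; post-tax Q = 40; per-unit burden on consumers = $0.5.
Difference: $1 vs $0.5 → market A is larger by $0.5.

Market A, by $0.5.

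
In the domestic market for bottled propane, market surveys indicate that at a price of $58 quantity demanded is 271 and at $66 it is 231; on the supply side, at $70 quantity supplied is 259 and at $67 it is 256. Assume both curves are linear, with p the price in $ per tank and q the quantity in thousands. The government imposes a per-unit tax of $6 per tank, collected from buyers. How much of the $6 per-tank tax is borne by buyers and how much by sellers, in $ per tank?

Demand slope: (231 − 271)/(66 − 58) = -5, so qd = 561 − 5p.
Supply slope: (256 − 259)/(67 − 70) = 1, so qs = p + 189.
Before the tax: set 561 − 5p = p + 189 → p* = $62, q* = 251.
With the tax collected from buyers, demand (in seller-price terms) shifts: qd = 561 − 5(p + 6).
Solving gives q = 246 with buyers paying $63 and sellers receiving $57 (the $6 wedge).
Burden on buyers: $1; on sellers: $5. (They sum to $6.)

Buyers bear $1 per tank; sellers bear $5 per tank.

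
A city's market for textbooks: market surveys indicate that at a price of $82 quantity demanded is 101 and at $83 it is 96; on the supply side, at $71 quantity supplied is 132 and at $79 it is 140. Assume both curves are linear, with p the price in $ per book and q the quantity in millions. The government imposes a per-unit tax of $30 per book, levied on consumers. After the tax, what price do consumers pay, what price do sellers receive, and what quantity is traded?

Consumers pay $80; sellers receive $50; quantity = 111.

Demand slope: (96 − 101)/(83 − 82) = -5, so qd = 511 − 5p.
Supply slope: (140 − 132)/(79 − 71) = 1, so qs = p + 61.
Before the tax: set 511 − 5p = p + 61 → p* = $75, q* = 136.
With the tax collected from consumers, demand (in seller-price terms) shifts: qd = 511 − 5(p + 30).
New equilibrium: consumers pay $80, sellers receive $50, q = 111. (Wedge: pb − ps = 30.)
The less price-elastic side of the market bears the larger share of a per-unit tax.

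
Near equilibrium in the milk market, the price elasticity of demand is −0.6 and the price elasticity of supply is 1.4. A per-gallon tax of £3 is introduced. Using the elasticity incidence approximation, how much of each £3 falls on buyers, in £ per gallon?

Buyers bear ≈ £2.1 per gallon.

Incidence ratio: buyers' share ≈ εs / (εs + |εd|) = 1.4 / (1.4 + 0.6) = 0.7.
So buyers bear ≈ 0.7 × £3 = £2.1; sellers bear £0.9.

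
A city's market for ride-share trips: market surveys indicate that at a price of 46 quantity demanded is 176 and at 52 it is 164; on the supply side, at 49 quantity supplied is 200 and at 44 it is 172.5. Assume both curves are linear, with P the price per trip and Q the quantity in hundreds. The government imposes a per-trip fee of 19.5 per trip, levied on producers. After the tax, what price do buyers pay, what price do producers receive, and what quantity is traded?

Demand slope: (164 − 176)/(52 − 46) = -2, so Qd = 268 − 2P.
Supply slope: (172.5 − 200)/(44 − 49) = 5.5, so Qs = 5.5P − 69.5.
Without the tax, 268 − 2P = 5.5P − 69.5 gives 7.5P = 337.5, so P* = 45 and Q* = 178.
With the tax collected from producers, supply shifts: Qs = 5.5(P − 19.5) − 69.5.
New equilibrium: buyers pay 59.3, producers receive 39.8, Q = 149.4. (Wedge: Pb − Ps = 19.5.)
The less price-elastic side of the market bears the larger share of a per-unit tax.

Buyers pay 59.3; producers receive 39.8; quantity = 149.4.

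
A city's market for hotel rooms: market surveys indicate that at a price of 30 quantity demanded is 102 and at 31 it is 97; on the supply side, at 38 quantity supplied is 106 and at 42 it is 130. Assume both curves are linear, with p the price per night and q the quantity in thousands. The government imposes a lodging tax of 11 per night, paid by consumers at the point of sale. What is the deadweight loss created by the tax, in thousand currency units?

Deadweight loss = 165 thousand.

Demand slope: (97 − 102)/(31 − 30) = -5, so qd = 252 − 5p.
Supply slope: (130 − 106)/(42 − 38) = 6, so qs = 6p − 122.
Without the tax, 252 − 5p = 6p − 122 gives 11p = 374, so p* = 34 and q* = 82.
With the tax collected from consumers, demand (in seller-price terms) shifts: qd = 252 − 5(p + 11).
New equilibrium: consumers pay 40, sellers receive 29, q = 52. (Wedge: pb − ps = 11.)
Quantity falls by |ΔQ| = |82 − 52| = 30.
DWL = ½ · t · |ΔQ| = ½ · 11 · 30 = 165.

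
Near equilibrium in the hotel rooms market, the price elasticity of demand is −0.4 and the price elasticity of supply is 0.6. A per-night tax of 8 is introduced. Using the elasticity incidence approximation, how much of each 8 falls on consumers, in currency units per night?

Incidence ratio: consumers' share ≈ εs / (εs + |εd|) = 0.6 / (0.6 + 0.4) = 0.6.
So consumers bear ≈ 0.6 × 8 = 4.8; producers bear 3.2.

Consumers bear ≈ 4.8 per night.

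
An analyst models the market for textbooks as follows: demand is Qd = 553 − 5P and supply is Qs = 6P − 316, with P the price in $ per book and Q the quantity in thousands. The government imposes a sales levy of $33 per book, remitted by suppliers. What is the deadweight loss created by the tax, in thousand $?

Deadweight loss = $1485 thousand.

Before the tax: set 553 − 5P = 6P − 316 → P* = $79, Q* = 158.
With the tax collected from suppliers, supply shifts: Qs = 6(P − 33) − 316.
Solving gives Q = 68 with consumers paying $97 and suppliers receiving $64 (the $33 wedge).
Quantity falls by |ΔQ| = |158 − 68| = 90.
DWL = ½ · t · |ΔQ| = ½ · 33 · 90 = $1485.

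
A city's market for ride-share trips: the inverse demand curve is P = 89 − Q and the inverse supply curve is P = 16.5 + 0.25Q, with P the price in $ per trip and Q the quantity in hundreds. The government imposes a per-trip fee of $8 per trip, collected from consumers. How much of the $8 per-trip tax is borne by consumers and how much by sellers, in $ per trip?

Inverting to Q(P) form: Qd = 89 − P; Qs = 4P − 66.
Without the tax, 89 − P = 4P − 66 gives 5P = 155, so P* = $31 and Q* = 58.
With the tax collected from consumers, demand (in seller-price terms) shifts: Qd = 89 − (P + 8).
New equilibrium: consumers pay $37.4, sellers receive $29.4, Q = 51.6. (Wedge: Pb − Ps = 8.)
Burden on consumers: $6.4; on sellers: $1.6. (They sum to $8.)
The less price-elastic side of the market bears the larger share of a per-unit tax.

Consumers bear $6.4 per trip; sellers bear $1.6 per trip.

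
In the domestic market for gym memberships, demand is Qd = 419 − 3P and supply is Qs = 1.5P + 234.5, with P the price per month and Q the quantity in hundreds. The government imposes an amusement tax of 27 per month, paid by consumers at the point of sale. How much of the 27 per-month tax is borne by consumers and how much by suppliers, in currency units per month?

Before the tax: set 419 − 3P = 1.5P + 234.5 → P* = 41, Q* = 296.
With the tax collected from consumers, demand (in seller-price terms) shifts: Qd = 419 − 3(P + 27).
New equilibrium: consumers pay 50, suppliers receive 23, Q = 269. (Wedge: Pb − Ps = 27.)
Burden on consumers: 9; on suppliers: 18. (They sum to 27.)

Consumers bear 9 per month; suppliers bear 18 per month.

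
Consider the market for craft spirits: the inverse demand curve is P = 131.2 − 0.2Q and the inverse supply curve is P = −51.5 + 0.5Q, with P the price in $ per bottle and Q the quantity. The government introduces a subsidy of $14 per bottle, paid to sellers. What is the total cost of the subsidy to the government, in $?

Government outlay = $3934.

Inverting to Q(P) form: Qd = 656 − 5P; Qs = 2P + 103.
Before the subsidy: set 656 − 5P = 2P + 103 → P* = $79, Q* = 261.
With a per-unit subsidy paid to sellers, each receives P + 14 per unit sold, so supply becomes Qs = 2(P + 14) + 103.
Solving gives Q = 281 with consumers paying $75 and sellers receiving $89 (the $14 wedge).
Outlay = t · Q = 14 · 281 = $3934.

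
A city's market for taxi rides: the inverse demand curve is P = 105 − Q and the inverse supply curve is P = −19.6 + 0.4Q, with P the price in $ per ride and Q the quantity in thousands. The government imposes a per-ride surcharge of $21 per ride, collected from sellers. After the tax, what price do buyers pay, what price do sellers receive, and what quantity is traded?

Inverting to Q(P) form: Qd = 105 − P; Qs = 2.5P + 49.
Without the tax, 105 − P = 2.5P + 49 gives 3.5P = 56, so P* = $16 and Q* = 89.
With the tax collected from sellers, supply shifts: Qs = 2.5(P − 21) + 49.
New equilibrium: buyers pay $31, sellers receive $10, Q = 74. (Wedge: Pb − Ps = 21.)
The less price-elastic side of the market bears the larger share of a per-unit tax.

Buyers pay $31; sellers receive $10; quantity = 74.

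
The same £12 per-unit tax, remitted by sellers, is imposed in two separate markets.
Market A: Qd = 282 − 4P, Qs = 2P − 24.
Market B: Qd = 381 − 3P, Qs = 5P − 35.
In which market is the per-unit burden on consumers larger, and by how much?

Market B, by £3.5.

Market A: pre-tax P* = £51, Q* = 78; post-tax Q = 62; per-unit burden on consumers = £4.
Market B: pre-tax P* = £52, Q* = 225; post-tax Q = 202.5; per-unit burden on consumers = £7.5.
Difference: £4 vs £7.5 → market B is larger by £3.5.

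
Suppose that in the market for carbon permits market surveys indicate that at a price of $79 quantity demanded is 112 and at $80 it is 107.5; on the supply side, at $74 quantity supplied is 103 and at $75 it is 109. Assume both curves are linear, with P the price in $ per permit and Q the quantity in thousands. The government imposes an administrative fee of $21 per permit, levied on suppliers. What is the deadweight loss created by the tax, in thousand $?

Deadweight loss = $567 thousand.

Demand slope: (107.5 − 112)/(80 − 79) = -4.5, so Qd = 467.5 − 4.5P.
Supply slope: (109 − 103)/(75 − 74) = 6, so Qs = 6P − 341.
Before the tax: set 467.5 − 4.5P = 6P − 341 → P* = $77, Q* = 121.
With the tax collected from suppliers, supply shifts: Qs = 6(P − 21) − 341.
New equilibrium: buyers pay $89, suppliers receive $68, Q = 67. (Wedge: Pb − Ps = 21.)
Quantity falls by |ΔQ| = |121 − 67| = 54.
DWL = ½ · t · |ΔQ| = ½ · 21 · 54 = $567.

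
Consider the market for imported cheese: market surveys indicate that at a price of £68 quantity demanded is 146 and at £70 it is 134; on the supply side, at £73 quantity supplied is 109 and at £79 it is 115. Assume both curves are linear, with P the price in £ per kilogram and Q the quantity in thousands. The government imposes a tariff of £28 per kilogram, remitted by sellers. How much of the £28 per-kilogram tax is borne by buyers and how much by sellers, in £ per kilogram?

Demand slope: (134 − 146)/(70 − 68) = -6, so Qd = 554 − 6P.
Supply slope: (115 − 109)/(79 − 73) = 1, so Qs = P + 36.
Without the tax, 554 − 6P = P + 36 gives 7P = 518, so P* = £74 and Q* = 110.
With the tax collected from sellers, supply shifts: Qs = (P − 28) + 36.
New equilibrium: buyers pay £78, sellers receive £50, Q = 86. (Wedge: Pb − Ps = 28.)
Burden on buyers: £4; on sellers: £24. (They sum to £28.)

Buyers bear £4 per kilogram; sellers bear £24 per kilogram.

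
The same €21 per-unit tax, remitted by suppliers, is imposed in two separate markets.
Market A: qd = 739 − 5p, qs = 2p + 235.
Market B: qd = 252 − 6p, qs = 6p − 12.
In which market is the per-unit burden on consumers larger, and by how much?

Market A: pre-tax p* = €72, q* = 379; post-tax q = 349; per-unit burden on consumers = €6.
Market B: pre-tax p* = €22, q* = 120; post-tax q = 57; per-unit burden on consumers = €10.5.
Difference: €6 vs €10.5 → market B is larger by €4.5.

Market B, by €4.5.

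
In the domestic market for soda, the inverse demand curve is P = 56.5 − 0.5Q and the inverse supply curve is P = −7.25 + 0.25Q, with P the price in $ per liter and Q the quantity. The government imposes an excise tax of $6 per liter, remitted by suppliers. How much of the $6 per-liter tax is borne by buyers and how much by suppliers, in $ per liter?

Inverting to Q(P) form: Qd = 113 − 2P; Qs = 4P + 29.
Without the tax, 113 − 2P = 4P + 29 gives 6P = 84, so P* = $14 and Q* = 85.
With the tax collected from suppliers, supply shifts: Qs = 4(P − 6) + 29.
New equilibrium: buyers pay $18, suppliers receive $12, Q = 77. (Wedge: Pb − Ps = 6.)
Burden on buyers: $4; on suppliers: $2. (They sum to $6.)

Buyers bear $4 per liter; suppliers bear $2 per liter.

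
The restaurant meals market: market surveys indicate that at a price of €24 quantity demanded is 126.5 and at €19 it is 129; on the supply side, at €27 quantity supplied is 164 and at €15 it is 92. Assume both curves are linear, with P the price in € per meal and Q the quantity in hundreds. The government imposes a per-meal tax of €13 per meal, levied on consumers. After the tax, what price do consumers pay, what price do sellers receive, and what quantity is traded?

Demand slope: (129 − 126.5)/(19 − 24) = -0.5, so Qd = 138.5 − 0.5P.
Supply slope: (92 − 164)/(15 − 27) = 6, so Qs = 6P + 2.
Before the tax: set 138.5 − 0.5P = 6P + 2 → P* = €21, Q* = 128.
With the tax collected from consumers, demand (in seller-price terms) shifts: Qd = 138.5 − 0.5(P + 13).
Solving gives Q = 122 with consumers paying €33 and sellers receiving €20 (the €13 wedge).

Consumers pay €33; sellers receive €20; quantity = 122.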